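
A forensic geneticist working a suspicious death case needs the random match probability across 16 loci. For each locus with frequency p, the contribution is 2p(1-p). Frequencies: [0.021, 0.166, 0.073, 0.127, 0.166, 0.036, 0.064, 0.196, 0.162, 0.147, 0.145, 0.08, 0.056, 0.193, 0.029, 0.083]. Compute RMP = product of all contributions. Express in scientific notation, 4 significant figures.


Computing RMP for 16 loci:
Locus 1: 2 * 0.021 * 0.979 = 0.041118
Locus 2: 2 * 0.166 * 0.834 = 0.276888
Locus 3: 2 * 0.073 * 0.927 = 0.135342
Locus 4: 2 * 0.127 * 0.873 = 0.221742
Locus 5: 2 * 0.166 * 0.834 = 0.276888
Locus 6: 2 * 0.036 * 0.964 = 0.069408
Locus 7: 2 * 0.064 * 0.936 = 0.119808
Locus 8: 2 * 0.196 * 0.804 = 0.315168
Locus 9: 2 * 0.162 * 0.838 = 0.271512
Locus 10: 2 * 0.147 * 0.853 = 0.250782
Locus 11: 2 * 0.145 * 0.855 = 0.24795
Locus 12: 2 * 0.08 * 0.92 = 0.1472
Locus 13: 2 * 0.056 * 0.944 = 0.105728
Locus 14: 2 * 0.193 * 0.807 = 0.311502
Locus 15: 2 * 0.029 * 0.971 = 0.056318
Locus 16: 2 * 0.083 * 0.917 = 0.152222
RMP = 1.740e-13

1.740e-13


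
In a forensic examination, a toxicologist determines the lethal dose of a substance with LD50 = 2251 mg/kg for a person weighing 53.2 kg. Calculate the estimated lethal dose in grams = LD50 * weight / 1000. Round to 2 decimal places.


Lethal dose calculation:
Lethal dose = LD50 * body_weight / 1000
= 2251 * 53.2 / 1000
= 119753.2 / 1000
= 119.75 g

119.75


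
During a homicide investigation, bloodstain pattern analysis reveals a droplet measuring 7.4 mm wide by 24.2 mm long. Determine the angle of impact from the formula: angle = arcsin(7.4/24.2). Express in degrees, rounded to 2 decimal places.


Blood spatter impact angle calculation:
width / length = 7.4 / 24.2 = 0.305785
angle = arcsin(0.305785)
angle = 17.81 degrees

17.81


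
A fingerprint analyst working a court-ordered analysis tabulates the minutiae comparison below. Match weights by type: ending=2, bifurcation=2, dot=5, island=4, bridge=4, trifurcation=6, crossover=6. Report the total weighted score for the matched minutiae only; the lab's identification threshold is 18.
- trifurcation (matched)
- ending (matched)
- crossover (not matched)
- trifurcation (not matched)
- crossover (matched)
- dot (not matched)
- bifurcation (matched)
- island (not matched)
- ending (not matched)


Weighted minutiae match score:
  trifurcation: matched, +6 (running total 6)
  ending: matched, +2 (running total 8)
  crossover: not matched, +0
  trifurcation: not matched, +0
  crossover: matched, +6 (running total 14)
  dot: not matched, +0
  bifurcation: matched, +2 (running total 16)
  island: not matched, +0
  ending: not matched, +0
Total score = 16
Threshold = 18; verdict = inconclusive

16


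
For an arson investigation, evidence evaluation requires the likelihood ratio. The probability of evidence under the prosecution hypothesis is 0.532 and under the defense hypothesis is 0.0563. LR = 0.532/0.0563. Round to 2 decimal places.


Likelihood ratio calculation:
LR = P(E|Hp) / P(E|Hd)
LR = 0.532 / 0.0563
LR = 9.45

9.45


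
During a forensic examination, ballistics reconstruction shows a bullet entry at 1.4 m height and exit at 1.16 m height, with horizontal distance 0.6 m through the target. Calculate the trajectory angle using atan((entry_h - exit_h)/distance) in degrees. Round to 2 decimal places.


Bullet trajectory angle:
Height difference = 1.4 - 1.16 = 0.24 m
angle = atan(0.24 / 0.6)
angle = atan(0.4)
angle = 21.80 degrees

21.80


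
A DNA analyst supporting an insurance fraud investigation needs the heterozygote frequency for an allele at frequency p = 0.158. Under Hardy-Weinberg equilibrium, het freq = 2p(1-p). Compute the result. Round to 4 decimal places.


Hardy-Weinberg heterozygote frequency:
q = 1 - p = 1 - 0.158 = 0.842
2pq = 2 * 0.158 * 0.842 = 0.2661

0.2661


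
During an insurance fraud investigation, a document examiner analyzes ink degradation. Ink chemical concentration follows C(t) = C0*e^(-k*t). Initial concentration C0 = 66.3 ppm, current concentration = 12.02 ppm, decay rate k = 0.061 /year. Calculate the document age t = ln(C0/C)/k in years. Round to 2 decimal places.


Document age estimation:
C0/C = 66.3 / 12.02 = 5.515807
ln(C0/C) = 1.707618
t = 1.707618 / 0.061 = 27.99 years

27.99


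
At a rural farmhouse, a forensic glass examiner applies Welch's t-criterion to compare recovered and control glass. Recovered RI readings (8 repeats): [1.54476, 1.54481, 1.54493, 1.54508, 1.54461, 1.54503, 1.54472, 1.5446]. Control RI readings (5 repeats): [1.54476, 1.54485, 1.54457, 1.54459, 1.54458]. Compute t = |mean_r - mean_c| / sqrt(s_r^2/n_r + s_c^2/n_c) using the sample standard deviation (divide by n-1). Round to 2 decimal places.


Welch's t-criterion for glass RI comparison:
Recovered mean = sum / n_r = 12.35854 / 8 = 1.5448175
Control mean = sum / n_c = 7.72335 / 5 = 1.54467
Recovered sample variance s_r^2 = 3.285e-08
Control sample variance s_c^2 = 1.625e-08
Welch SE (unpooled) = sqrt(s_r^2/n_r + s_c^2/n_c) = sqrt(4.10625e-09 + 3.25e-09) = sqrt(7.35625e-09) = 8.57686e-05
|mean_r - mean_c| = 0.0001475
t = 0.0001475 / 8.57686e-05 = 1.72

1.72


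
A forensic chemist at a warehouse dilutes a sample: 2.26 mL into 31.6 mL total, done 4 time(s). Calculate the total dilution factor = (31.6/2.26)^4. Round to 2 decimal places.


Dilution factor calculation:
Single dilution = V_total / V_sample = 31.6 / 2.26 ≈ 13.982301
Number of dilutions = 4
Total DF = (31.6 / 2.26)^4 (full precision, rounded at the end) = 38222.10

38222.10


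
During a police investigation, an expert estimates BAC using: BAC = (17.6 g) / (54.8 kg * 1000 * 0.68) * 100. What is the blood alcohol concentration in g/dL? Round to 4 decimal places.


Applying the Widmark formula:
BAC = (dose_g / (body_wt * 1000 * r)) * 100
Denominator = 54.8 * 1000 * 0.68 = 37264
BAC = (17.6 / 37264) * 100
BAC = 0.0472 g/dL

0.0472


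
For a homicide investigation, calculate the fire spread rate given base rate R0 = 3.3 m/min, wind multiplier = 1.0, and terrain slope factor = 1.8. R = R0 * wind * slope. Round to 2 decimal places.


Fire spread rate calculation:
R = R0 * wind_factor * slope_factor
= 3.3 * 1.0 * 1.8
= 3.3 * 1.8
= 5.94 m/min

5.94


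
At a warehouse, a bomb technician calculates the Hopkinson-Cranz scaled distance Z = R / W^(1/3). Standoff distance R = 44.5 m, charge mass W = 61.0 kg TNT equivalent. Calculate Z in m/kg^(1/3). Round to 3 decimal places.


Scaled distance calculation:
W^(1/3) = 61.0^(1/3) = 3.936497
Z = R / W^(1/3) = 44.5 / 3.936497
Z = 11.304 m/kg^(1/3)

11.304


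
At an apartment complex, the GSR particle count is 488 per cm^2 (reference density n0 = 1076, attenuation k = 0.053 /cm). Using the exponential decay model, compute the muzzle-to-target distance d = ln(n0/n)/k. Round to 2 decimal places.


GSR distance calculation:
n0/n = 1076 / 488 = 2.204918
ln(n0/n) = 0.79069
d = 0.79069 / 0.053 = 14.92 cm

14.92


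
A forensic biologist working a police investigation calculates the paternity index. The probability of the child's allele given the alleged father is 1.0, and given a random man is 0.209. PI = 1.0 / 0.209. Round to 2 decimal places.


Paternity Index calculation:
PI = P(allele|father) / P(allele|random)
PI = 1.0 / 0.209
PI = 4.78

4.78


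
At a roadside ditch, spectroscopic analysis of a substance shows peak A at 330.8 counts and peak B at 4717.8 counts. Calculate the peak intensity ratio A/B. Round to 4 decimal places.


Spectral peak ratio:
Peak A = 330.8 counts
Peak B = 4717.8 counts
Ratio = 330.8 / 4717.8 = 0.0701

0.0701


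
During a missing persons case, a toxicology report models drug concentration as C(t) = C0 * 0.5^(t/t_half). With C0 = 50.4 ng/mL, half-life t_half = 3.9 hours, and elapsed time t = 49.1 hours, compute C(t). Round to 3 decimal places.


Drug concentration decay:
Number of half-lives = t / t_half = 49.1 / 3.9 = 12.589744
Decay factor = 0.5^12.589744 = 0.00016222
C(t) = 50.4 * 0.00016222 = 0.008 ng/mL

0.008


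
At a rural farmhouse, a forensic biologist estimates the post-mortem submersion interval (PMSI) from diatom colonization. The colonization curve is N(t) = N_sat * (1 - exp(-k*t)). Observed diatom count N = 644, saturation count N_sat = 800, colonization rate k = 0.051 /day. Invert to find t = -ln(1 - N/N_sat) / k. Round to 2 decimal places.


PMSI from diatom colonization curve:
N / N_sat = 644 / 800 = 0.805
1 - N/N_sat = 0.195
ln(1 - N/N_sat) = -1.634756
t = -ln(1 - N/N_sat) / k = -(-1.634756) / 0.051 = 32.05 days

32.05


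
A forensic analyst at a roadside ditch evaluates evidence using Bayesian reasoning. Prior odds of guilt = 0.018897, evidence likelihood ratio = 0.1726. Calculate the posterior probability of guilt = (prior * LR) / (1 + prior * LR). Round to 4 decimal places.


Bayesian evidence evaluation:
Posterior odds = prior_odds * LR = 0.018897 * 0.1726 = 0.003261622
Posterior probability = posterior_odds / (1 + posterior_odds)
= 0.003261622 / (1 + 0.003261622)
= 0.003261622 / 1.003261622
= 0.0033

0.0033


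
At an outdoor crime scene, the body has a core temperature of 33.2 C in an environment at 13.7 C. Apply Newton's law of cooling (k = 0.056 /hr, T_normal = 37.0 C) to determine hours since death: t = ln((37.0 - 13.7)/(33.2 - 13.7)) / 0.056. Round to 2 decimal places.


Using Newton's law of cooling:
t = ln((T_normal - T_ambient) / (T_body - T_ambient)) / k
T_normal - T_ambient = 23.3
T_body - T_ambient = 19.5
Ratio = 1.194872
ln(ratio) = 0.178039
t = 0.178039 / 0.056 = 3.18 hours

3.18


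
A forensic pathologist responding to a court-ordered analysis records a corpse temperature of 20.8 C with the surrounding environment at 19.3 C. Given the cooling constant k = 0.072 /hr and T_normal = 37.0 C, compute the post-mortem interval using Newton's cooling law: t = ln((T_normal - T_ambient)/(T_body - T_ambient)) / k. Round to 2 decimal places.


Using Newton's law of cooling:
t = ln((T_normal - T_ambient) / (T_body - T_ambient)) / k
T_normal - T_ambient = 17.7
T_body - T_ambient = 1.5
Ratio = 11.8
ln(ratio) = 2.4681
t = 2.4681 / 0.072 = 34.28 hours

34.28


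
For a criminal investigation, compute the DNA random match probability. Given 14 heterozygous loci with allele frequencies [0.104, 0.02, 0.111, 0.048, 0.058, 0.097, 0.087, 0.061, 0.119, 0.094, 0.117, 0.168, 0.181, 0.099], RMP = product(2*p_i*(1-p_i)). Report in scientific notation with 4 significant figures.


Computing RMP for 14 loci:
Locus 1: 2 * 0.104 * 0.896 = 0.186368
Locus 2: 2 * 0.02 * 0.98 = 0.0392
Locus 3: 2 * 0.111 * 0.889 = 0.197358
Locus 4: 2 * 0.048 * 0.952 = 0.091392
Locus 5: 2 * 0.058 * 0.942 = 0.109272
Locus 6: 2 * 0.097 * 0.903 = 0.175182
Locus 7: 2 * 0.087 * 0.913 = 0.158862
Locus 8: 2 * 0.061 * 0.939 = 0.114558
Locus 9: 2 * 0.119 * 0.881 = 0.209678
Locus 10: 2 * 0.094 * 0.906 = 0.170328
Locus 11: 2 * 0.117 * 0.883 = 0.206622
Locus 12: 2 * 0.168 * 0.832 = 0.279552
Locus 13: 2 * 0.181 * 0.819 = 0.296478
Locus 14: 2 * 0.099 * 0.901 = 0.178398
RMP = 5.009e-12

5.009e-12


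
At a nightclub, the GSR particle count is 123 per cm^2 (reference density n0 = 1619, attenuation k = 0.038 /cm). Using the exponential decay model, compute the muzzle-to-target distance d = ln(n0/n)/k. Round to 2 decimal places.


GSR distance calculation:
n0/n = 1619 / 123 = 13.162602
ln(n0/n) = 2.57738
d = 2.57738 / 0.038 = 67.83 cm

67.83


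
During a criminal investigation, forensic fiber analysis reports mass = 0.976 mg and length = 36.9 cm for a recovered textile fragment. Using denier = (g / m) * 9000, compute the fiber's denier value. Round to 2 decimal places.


Denier calculation:
Mass in grams = 0.976 mg / 1000 = 0.000976 g
Length in meters = 36.9 cm / 100 = 0.369 m
Linear density = mass / length = 0.000976 / 0.369 = 0.00264499 g/m
Denier = (g/m) * 9000 = 0.00264499 * 9000 = 23.80

23.80


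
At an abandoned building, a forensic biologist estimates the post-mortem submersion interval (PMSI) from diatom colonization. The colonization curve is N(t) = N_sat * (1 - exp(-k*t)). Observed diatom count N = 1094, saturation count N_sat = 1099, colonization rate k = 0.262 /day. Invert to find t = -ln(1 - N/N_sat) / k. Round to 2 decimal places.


PMSI from diatom colonization curve:
N / N_sat = 1094 / 1099 = 0.99545
1 - N/N_sat = 0.00455
ln(1 - N/N_sat) = -5.392628
t = -ln(1 - N/N_sat) / k = -(-5.392628) / 0.262 = 20.58 days

20.58


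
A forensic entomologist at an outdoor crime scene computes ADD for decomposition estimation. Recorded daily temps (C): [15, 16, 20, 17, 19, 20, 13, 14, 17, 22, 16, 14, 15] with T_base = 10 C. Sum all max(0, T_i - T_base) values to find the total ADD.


Computing ADD day by day:
Day 1: max(0, 15 - 10) = 5
Day 2: max(0, 16 - 10) = 6
Day 3: max(0, 20 - 10) = 10
Day 4: max(0, 17 - 10) = 7
Day 5: max(0, 19 - 10) = 9
Day 6: max(0, 20 - 10) = 10
Day 7: max(0, 13 - 10) = 3
Day 8: max(0, 14 - 10) = 4
Day 9: max(0, 17 - 10) = 7
Day 10: max(0, 22 - 10) = 12
Day 11: max(0, 16 - 10) = 6
Day 12: max(0, 14 - 10) = 4
Day 13: max(0, 15 - 10) = 5
Total ADD = 88

88


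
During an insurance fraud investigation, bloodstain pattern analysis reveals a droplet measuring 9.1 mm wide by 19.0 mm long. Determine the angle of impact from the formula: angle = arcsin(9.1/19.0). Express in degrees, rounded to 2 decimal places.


Blood spatter impact angle calculation:
width / length = 9.1 / 19.0 = 0.478947
angle = arcsin(0.478947)
angle = 28.62 degrees

28.62


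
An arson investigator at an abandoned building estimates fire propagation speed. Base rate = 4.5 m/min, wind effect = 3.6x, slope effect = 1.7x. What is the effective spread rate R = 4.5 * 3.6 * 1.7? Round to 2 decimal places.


Fire spread rate calculation:
R = R0 * wind_factor * slope_factor
= 4.5 * 3.6 * 1.7
= 16.2 * 1.7
= 27.54 m/min

27.54


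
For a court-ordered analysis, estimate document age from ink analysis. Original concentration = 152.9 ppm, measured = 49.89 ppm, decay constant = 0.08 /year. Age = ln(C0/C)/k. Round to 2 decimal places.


Document age estimation:
C0/C = 152.9 / 49.89 = 3.064742
ln(C0/C) = 1.119963
t = 1.119963 / 0.08 = 14.00 years

14.00


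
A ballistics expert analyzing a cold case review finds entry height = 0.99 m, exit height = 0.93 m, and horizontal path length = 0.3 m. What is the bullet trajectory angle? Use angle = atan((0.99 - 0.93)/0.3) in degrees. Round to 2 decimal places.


Bullet trajectory angle:
Height difference = 0.99 - 0.93 = 0.06 m
angle = atan(0.06 / 0.3)
angle = atan(0.2)
angle = 11.31 degrees

11.31


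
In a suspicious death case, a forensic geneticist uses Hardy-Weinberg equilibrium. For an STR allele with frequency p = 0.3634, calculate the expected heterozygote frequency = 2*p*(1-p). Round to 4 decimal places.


Hardy-Weinberg heterozygote frequency:
q = 1 - p = 1 - 0.3634 = 0.6366
2pq = 2 * 0.3634 * 0.6366 = 0.4627

0.4627


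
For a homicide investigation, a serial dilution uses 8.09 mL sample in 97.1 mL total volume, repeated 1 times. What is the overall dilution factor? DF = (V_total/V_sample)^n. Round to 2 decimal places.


Dilution factor calculation:
Single dilution = V_total / V_sample = 97.1 / 8.09 ≈ 12.002472
Number of dilutions = 1
Total DF = (97.1 / 8.09)^1 (full precision, rounded at the end) = 12.00

12.00


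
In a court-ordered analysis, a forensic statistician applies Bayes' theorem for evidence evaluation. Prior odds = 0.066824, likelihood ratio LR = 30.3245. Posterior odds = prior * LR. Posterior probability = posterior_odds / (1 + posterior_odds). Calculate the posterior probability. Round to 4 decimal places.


Bayesian evidence evaluation:
Posterior odds = prior_odds * LR = 0.066824 * 30.3245 = 2.026404
Posterior probability = posterior_odds / (1 + posterior_odds)
= 2.026404 / (1 + 2.026404)
= 2.026404 / 3.026404
= 0.6696

0.6696


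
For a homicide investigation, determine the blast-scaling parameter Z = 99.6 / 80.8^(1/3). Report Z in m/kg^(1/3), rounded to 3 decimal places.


Scaled distance calculation:
W^(1/3) = 80.8^(1/3) = 4.323185
Z = R / W^(1/3) = 99.6 / 4.323185
Z = 23.039 m/kg^(1/3)

23.039


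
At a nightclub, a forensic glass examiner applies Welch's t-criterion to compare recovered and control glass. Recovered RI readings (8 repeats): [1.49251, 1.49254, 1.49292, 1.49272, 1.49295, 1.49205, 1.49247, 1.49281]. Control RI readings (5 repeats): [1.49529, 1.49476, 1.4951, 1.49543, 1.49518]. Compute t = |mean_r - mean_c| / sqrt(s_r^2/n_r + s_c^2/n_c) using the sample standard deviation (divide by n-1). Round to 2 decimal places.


Welch's t-criterion for glass RI comparison:
Recovered mean = sum / n_r = 11.94097 / 8 = 1.4926213
Control mean = sum / n_c = 7.47576 / 5 = 1.495152
Recovered sample variance s_r^2 = 8.72696e-08
Control sample variance s_c^2 = 6.337e-08
Welch SE (unpooled) = sqrt(s_r^2/n_r + s_c^2/n_c) = sqrt(1.09087e-08 + 1.2674e-08) = sqrt(2.35827e-08) = 0.000153567
|mean_r - mean_c| = 0.00253075
t = 0.00253075 / 0.000153567 = 16.48

16.48


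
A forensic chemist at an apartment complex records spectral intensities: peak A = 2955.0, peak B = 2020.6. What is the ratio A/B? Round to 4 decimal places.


Spectral peak ratio:
Peak A = 2955.0 counts
Peak B = 2020.6 counts
Ratio = 2955.0 / 2020.6 = 1.4624

1.4624


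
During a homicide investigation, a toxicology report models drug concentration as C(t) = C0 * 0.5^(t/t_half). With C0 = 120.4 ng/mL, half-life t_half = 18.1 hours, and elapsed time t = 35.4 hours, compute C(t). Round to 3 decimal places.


Drug concentration decay:
Number of half-lives = t / t_half = 35.4 / 18.1 = 1.955801
Decay factor = 0.5^1.955801 = 0.25777763
C(t) = 120.4 * 0.25777763 = 31.036 ng/mL

31.036


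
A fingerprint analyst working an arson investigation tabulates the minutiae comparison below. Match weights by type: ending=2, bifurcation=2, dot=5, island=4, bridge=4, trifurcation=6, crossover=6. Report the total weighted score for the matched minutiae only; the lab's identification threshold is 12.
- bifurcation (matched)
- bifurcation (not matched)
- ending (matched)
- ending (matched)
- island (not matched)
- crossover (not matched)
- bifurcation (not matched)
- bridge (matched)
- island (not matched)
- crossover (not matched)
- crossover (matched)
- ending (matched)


Weighted minutiae match score:
  bifurcation: matched, +2 (running total 2)
  bifurcation: not matched, +0
  ending: matched, +2 (running total 4)
  ending: matched, +2 (running total 6)
  island: not matched, +0
  crossover: not matched, +0
  bifurcation: not matched, +0
  bridge: matched, +4 (running total 10)
  island: not matched, +0
  crossover: not matched, +0
  crossover: matched, +6 (running total 16)
  ending: matched, +2 (running total 18)
Total score = 18
Threshold = 12; verdict = identification

18


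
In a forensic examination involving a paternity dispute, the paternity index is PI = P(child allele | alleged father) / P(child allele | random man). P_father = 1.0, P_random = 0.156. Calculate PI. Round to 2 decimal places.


Paternity Index calculation:
PI = P(allele|father) / P(allele|random)
PI = 1.0 / 0.156
PI = 6.41

6.41


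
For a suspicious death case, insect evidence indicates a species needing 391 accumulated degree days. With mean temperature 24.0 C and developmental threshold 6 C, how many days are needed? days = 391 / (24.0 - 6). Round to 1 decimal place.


Insect development time:
Effective temperature = avg_temp - T_base = 24.0 - 6 = 18.0 C
Days = ADD / effective_temp = 391 / 18.0 = 21.7 days

21.7


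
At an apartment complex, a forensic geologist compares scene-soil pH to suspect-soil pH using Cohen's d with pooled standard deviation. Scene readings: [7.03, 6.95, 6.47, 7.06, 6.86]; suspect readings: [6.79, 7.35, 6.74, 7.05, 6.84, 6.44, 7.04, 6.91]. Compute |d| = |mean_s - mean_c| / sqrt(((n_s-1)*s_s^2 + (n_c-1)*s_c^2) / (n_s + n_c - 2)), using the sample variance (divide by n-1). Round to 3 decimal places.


Pooled-variance Cohen's d for soil pH comparison:
Scene mean = 34.37 / 5 = 6.874
Suspect mean = 55.16 / 8 = 6.895
Scene sample variance s_s^2 = 0.05703
Suspect sample variance s_c^2 = 0.071057
Pooled variance = ((n_s-1)*s_s^2 + (n_c-1)*s_c^2) / (n_s + n_c - 2) = 0.065956
Pooled SD = sqrt(0.065956) = 0.256819
Mean difference = -0.021
|d| = |-0.021| / 0.256819 = 0.082

0.082


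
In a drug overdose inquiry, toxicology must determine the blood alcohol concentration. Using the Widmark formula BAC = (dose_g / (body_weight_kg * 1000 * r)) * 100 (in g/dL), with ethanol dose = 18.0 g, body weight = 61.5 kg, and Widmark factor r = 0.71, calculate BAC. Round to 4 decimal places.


Applying the Widmark formula:
BAC = (dose_g / (body_wt * 1000 * r)) * 100
Denominator = 61.5 * 1000 * 0.71 = 43665
BAC = (18.0 / 43665) * 100
BAC = 0.0412 g/dL

0.0412


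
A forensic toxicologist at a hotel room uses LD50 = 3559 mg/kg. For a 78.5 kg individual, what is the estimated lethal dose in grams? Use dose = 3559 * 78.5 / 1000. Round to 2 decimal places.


Lethal dose calculation:
Lethal dose = LD50 * body_weight / 1000
= 3559 * 78.5 / 1000
= 279381.5 / 1000
= 279.38 g

279.38


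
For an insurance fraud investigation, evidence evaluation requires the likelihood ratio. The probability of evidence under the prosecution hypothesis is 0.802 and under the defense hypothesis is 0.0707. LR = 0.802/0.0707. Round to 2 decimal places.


Likelihood ratio calculation:
LR = P(E|Hp) / P(E|Hd)
LR = 0.802 / 0.0707
LR = 11.34

11.34


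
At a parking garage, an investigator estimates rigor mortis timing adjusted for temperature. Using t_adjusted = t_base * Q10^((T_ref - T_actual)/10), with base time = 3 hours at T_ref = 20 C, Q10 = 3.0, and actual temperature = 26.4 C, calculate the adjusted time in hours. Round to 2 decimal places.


Rigor mortis time adjustment:
Exponent = (T_ref - T_actual) / 10 = (20 - 26.4) / 10 = -0.64
Q10 factor = 3.0^-0.64 = 0.49504
t_adjusted = 3 * 0.49504 = 1.49 hours

1.49


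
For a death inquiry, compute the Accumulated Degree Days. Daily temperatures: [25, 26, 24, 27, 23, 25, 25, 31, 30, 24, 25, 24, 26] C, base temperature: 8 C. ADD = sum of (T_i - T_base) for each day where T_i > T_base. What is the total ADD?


Computing ADD day by day:
Day 1: max(0, 25 - 8) = 17
Day 2: max(0, 26 - 8) = 18
Day 3: max(0, 24 - 8) = 16
Day 4: max(0, 27 - 8) = 19
Day 5: max(0, 23 - 8) = 15
Day 6: max(0, 25 - 8) = 17
Day 7: max(0, 25 - 8) = 17
Day 8: max(0, 31 - 8) = 23
Day 9: max(0, 30 - 8) = 22
Day 10: max(0, 24 - 8) = 16
Day 11: max(0, 25 - 8) = 17
Day 12: max(0, 24 - 8) = 16
Day 13: max(0, 26 - 8) = 18
Total ADD = 231

231


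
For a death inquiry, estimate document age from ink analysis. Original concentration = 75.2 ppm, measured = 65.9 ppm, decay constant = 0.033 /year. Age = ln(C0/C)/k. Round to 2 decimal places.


Document age estimation:
C0/C = 75.2 / 65.9 = 1.141123
ln(C0/C) = 0.132013
t = 0.132013 / 0.033 = 4.00 years

4.00


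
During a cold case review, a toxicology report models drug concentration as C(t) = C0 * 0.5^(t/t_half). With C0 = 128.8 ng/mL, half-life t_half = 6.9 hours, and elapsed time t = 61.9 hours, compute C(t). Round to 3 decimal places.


Drug concentration decay:
Number of half-lives = t / t_half = 61.9 / 6.9 = 8.971014
Decay factor = 0.5^8.971014 = 0.00199276
C(t) = 128.8 * 0.00199276 = 0.257 ng/mL

0.257


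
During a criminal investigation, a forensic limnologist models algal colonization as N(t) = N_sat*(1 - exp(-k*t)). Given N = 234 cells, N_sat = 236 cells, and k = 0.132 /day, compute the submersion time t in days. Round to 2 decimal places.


PMSI from diatom colonization curve:
N / N_sat = 234 / 236 = 0.991525
1 - N/N_sat = 0.008475
ln(1 - N/N_sat) = -4.770635
t = -ln(1 - N/N_sat) / k = -(-4.770635) / 0.132 = 36.14 days

36.14


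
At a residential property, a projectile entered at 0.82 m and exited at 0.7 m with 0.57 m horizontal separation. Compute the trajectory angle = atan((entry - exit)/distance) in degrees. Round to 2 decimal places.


Bullet trajectory angle:
Height difference = 0.82 - 0.7 = 0.12 m
angle = atan(0.12 / 0.57)
angle = atan(0.210526)
angle = 11.89 degrees

11.89


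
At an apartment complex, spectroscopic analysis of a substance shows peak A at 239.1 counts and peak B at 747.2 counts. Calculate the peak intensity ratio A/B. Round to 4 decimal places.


Spectral peak ratio:
Peak A = 239.1 counts
Peak B = 747.2 counts
Ratio = 239.1 / 747.2 = 0.3200

0.3200


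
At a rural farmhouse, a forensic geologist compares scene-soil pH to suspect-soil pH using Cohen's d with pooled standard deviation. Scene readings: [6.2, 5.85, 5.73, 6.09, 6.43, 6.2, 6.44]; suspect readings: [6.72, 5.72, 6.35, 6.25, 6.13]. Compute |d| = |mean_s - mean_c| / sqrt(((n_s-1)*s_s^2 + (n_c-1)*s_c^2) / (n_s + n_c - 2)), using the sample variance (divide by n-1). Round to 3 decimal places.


Pooled-variance Cohen's d for soil pH comparison:
Scene mean = 42.94 / 7 = 6.134286
Suspect mean = 31.17 / 5 = 6.234
Scene sample variance s_s^2 = 0.072629
Suspect sample variance s_c^2 = 0.13123
Pooled variance = ((n_s-1)*s_s^2 + (n_c-1)*s_c^2) / (n_s + n_c - 2) = 0.096069
Pooled SD = sqrt(0.096069) = 0.30995
Mean difference = -0.099714
|d| = |-0.099714| / 0.30995 = 0.322

0.322


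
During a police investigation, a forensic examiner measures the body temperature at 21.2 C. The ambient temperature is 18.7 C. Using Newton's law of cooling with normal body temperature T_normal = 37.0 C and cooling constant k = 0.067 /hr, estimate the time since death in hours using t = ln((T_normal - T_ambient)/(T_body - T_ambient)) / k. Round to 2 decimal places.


Using Newton's law of cooling:
t = ln((T_normal - T_ambient) / (T_body - T_ambient)) / k
T_normal - T_ambient = 18.3
T_body - T_ambient = 2.5
Ratio = 7.32
ln(ratio) = 1.99061
t = 1.99061 / 0.067 = 29.71 hours

29.71


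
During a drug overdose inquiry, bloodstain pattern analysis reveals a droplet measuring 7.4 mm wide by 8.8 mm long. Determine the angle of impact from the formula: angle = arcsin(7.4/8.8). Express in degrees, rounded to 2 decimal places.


Blood spatter impact angle calculation:
width / length = 7.4 / 8.8 = 0.840909
angle = arcsin(0.840909)
angle = 57.24 degrees

57.24


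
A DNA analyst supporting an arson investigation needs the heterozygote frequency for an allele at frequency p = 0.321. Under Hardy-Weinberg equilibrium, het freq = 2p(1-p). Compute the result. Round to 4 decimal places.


Hardy-Weinberg heterozygote frequency:
q = 1 - p = 1 - 0.321 = 0.679
2pq = 2 * 0.321 * 0.679 = 0.4359

0.4359


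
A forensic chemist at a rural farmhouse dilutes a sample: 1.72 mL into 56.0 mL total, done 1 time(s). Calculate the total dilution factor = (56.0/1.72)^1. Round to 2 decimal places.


Dilution factor calculation:
Single dilution = V_total / V_sample = 56.0 / 1.72 ≈ 32.55814
Number of dilutions = 1
Total DF = (56.0 / 1.72)^1 (full precision, rounded at the end) = 32.56

32.56


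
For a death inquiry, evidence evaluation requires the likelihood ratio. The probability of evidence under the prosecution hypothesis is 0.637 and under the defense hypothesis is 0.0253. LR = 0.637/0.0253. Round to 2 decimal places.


Likelihood ratio calculation:
LR = P(E|Hp) / P(E|Hd)
LR = 0.637 / 0.0253
LR = 25.18

25.18


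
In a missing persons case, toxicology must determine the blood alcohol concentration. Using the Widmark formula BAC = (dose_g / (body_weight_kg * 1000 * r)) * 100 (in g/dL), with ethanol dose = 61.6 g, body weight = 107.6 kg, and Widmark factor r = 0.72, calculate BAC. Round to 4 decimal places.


Applying the Widmark formula:
BAC = (dose_g / (body_wt * 1000 * r)) * 100
Denominator = 107.6 * 1000 * 0.72 = 77472
BAC = (61.6 / 77472) * 100
BAC = 0.0795 g/dL

0.0795


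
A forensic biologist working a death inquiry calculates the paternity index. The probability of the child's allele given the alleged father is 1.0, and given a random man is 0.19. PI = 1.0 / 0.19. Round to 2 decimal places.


Paternity Index calculation:
PI = P(allele|father) / P(allele|random)
PI = 1.0 / 0.19
PI = 5.26

5.26


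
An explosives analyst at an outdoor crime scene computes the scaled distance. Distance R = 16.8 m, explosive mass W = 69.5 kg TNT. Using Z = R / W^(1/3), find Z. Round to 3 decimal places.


Scaled distance calculation:
W^(1/3) = 69.5^(1/3) = 4.111449
Z = R / W^(1/3) = 16.8 / 4.111449
Z = 4.086 m/kg^(1/3)

4.086


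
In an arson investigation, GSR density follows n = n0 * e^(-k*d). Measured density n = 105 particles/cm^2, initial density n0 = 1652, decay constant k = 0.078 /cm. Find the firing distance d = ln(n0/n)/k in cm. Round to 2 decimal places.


GSR distance calculation:
n0/n = 1652 / 105 = 15.733333
ln(n0/n) = 2.755782
d = 2.755782 / 0.078 = 35.33 cm

35.33


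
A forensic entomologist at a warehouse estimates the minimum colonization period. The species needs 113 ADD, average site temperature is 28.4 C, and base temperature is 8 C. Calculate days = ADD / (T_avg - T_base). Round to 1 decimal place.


Insect development time:
Effective temperature = avg_temp - T_base = 28.4 - 8 = 20.4 C
Days = ADD / effective_temp = 113 / 20.4 = 5.5 days

5.5


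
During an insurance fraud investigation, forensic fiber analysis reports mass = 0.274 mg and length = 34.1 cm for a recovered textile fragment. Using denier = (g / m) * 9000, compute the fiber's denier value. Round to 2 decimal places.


Denier calculation:
Mass in grams = 0.274 mg / 1000 = 0.000274 g
Length in meters = 34.1 cm / 100 = 0.341 m
Linear density = mass / length = 0.000274 / 0.341 = 0.00080352 g/m
Denier = (g/m) * 9000 = 0.00080352 * 9000 = 7.23

7.23


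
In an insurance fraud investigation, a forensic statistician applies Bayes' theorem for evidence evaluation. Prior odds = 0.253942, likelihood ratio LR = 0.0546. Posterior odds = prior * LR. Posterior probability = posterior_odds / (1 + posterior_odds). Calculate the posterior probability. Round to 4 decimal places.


Bayesian evidence evaluation:
Posterior odds = prior_odds * LR = 0.253942 * 0.0546 = 0.01386523
Posterior probability = posterior_odds / (1 + posterior_odds)
= 0.01386523 / (1 + 0.01386523)
= 0.01386523 / 1.01386523
= 0.0137

0.0137


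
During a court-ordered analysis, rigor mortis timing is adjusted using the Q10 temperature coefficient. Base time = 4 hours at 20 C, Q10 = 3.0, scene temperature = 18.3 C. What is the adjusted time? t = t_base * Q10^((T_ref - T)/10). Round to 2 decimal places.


Rigor mortis time adjustment:
Exponent = (T_ref - T_actual) / 10 = (20 - 18.3) / 10 = 0.17
Q10 factor = 3.0^0.17 = 1.20534
t_adjusted = 4 * 1.20534 = 4.82 hours

4.82


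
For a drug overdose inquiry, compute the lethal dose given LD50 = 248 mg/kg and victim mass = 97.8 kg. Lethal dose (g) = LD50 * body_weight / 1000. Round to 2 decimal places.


Lethal dose calculation:
Lethal dose = LD50 * body_weight / 1000
= 248 * 97.8 / 1000
= 24254.4 / 1000
= 24.25 g

24.25


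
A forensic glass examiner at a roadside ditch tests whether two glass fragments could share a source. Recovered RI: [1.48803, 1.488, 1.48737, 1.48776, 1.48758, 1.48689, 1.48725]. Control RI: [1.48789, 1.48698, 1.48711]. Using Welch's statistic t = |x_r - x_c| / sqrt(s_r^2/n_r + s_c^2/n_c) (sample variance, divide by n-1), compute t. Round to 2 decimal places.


Welch's t-criterion for glass RI comparison:
Recovered mean = sum / n_r = 10.41288 / 7 = 1.4875543
Control mean = sum / n_c = 4.46198 / 3 = 1.4873267
Recovered sample variance s_r^2 = 1.72629e-07
Control sample variance s_c^2 = 2.42233e-07
Welch SE (unpooled) = sqrt(s_r^2/n_r + s_c^2/n_c) = sqrt(2.46612e-08 + 8.07444e-08) = sqrt(1.05406e-07) = 0.000324663
|mean_r - mean_c| = 0.000227619
t = 0.000227619 / 0.000324663 = 0.70

0.70


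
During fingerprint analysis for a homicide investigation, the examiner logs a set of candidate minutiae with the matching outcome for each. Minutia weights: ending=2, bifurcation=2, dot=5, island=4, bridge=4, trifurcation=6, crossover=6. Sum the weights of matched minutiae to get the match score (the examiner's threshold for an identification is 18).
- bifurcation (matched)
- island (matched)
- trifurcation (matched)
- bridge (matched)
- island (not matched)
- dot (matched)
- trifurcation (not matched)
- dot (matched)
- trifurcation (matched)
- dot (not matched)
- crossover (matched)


Weighted minutiae match score:
  bifurcation: matched, +2 (running total 2)
  island: matched, +4 (running total 6)
  trifurcation: matched, +6 (running total 12)
  bridge: matched, +4 (running total 16)
  island: not matched, +0
  dot: matched, +5 (running total 21)
  trifurcation: not matched, +0
  dot: matched, +5 (running total 26)
  trifurcation: matched, +6 (running total 32)
  dot: not matched, +0
  crossover: matched, +6 (running total 38)
Total score = 38
Threshold = 18; verdict = identification

38


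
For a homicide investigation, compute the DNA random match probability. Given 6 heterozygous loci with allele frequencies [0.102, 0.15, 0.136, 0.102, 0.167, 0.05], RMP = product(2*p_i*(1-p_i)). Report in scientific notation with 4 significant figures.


Computing RMP for 6 loci:
Locus 1: 2 * 0.102 * 0.898 = 0.183192
Locus 2: 2 * 0.15 * 0.85 = 0.255
Locus 3: 2 * 0.136 * 0.864 = 0.235008
Locus 4: 2 * 0.102 * 0.898 = 0.183192
Locus 5: 2 * 0.167 * 0.833 = 0.278222
Locus 6: 2 * 0.05 * 0.95 = 0.095
RMP = 5.316e-05

5.316e-05


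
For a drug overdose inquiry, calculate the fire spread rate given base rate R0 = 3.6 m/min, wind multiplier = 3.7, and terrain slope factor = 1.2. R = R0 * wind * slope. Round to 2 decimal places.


Fire spread rate calculation:
R = R0 * wind_factor * slope_factor
= 3.6 * 3.7 * 1.2
= 13.32 * 1.2
= 15.98 m/min

15.98


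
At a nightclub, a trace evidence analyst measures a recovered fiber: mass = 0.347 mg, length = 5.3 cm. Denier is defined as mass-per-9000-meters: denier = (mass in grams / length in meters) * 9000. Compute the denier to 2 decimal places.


Denier calculation:
Mass in grams = 0.347 mg / 1000 = 0.000347 g
Length in meters = 5.3 cm / 100 = 0.053 m
Linear density = mass / length = 0.000347 / 0.053 = 0.00654717 g/m
Denier = (g/m) * 9000 = 0.00654717 * 9000 = 58.92

58.92


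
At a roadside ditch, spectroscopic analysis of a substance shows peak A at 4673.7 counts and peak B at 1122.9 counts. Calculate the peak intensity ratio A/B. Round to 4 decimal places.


Spectral peak ratio:
Peak A = 4673.7 counts
Peak B = 1122.9 counts
Ratio = 4673.7 / 1122.9 = 4.1622

4.1622


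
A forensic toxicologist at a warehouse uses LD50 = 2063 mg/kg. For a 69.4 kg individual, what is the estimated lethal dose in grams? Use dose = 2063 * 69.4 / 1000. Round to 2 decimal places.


Lethal dose calculation:
Lethal dose = LD50 * body_weight / 1000
= 2063 * 69.4 / 1000
= 143172.2 / 1000
= 143.17 g

143.17


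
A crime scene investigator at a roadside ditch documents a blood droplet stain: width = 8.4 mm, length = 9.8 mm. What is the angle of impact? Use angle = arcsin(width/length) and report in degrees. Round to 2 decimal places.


Blood spatter impact angle calculation:
width / length = 8.4 / 9.8 = 0.857143
angle = arcsin(0.857143)
angle = 59.00 degrees

59.00


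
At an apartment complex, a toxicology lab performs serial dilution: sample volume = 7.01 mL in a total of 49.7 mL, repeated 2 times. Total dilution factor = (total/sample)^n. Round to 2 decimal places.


Dilution factor calculation:
Single dilution = V_total / V_sample = 49.7 / 7.01 ≈ 7.089872
Number of dilutions = 2
Total DF = (49.7 / 7.01)^2 (full precision, rounded at the end) = 50.27

50.27


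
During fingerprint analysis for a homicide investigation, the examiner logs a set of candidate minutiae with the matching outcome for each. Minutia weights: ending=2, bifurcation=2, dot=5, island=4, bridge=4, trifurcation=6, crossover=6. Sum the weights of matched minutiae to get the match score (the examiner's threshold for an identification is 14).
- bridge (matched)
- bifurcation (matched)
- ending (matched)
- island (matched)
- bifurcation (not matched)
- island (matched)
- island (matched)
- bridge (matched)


Weighted minutiae match score:
  bridge: matched, +4 (running total 4)
  bifurcation: matched, +2 (running total 6)
  ending: matched, +2 (running total 8)
  island: matched, +4 (running total 12)
  bifurcation: not matched, +0
  island: matched, +4 (running total 16)
  island: matched, +4 (running total 20)
  bridge: matched, +4 (running total 24)
Total score = 24
Threshold = 14; verdict = identification

24


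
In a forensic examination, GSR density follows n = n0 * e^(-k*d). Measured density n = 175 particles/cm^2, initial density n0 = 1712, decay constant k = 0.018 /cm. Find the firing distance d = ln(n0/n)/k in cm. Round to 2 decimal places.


GSR distance calculation:
n0/n = 1712 / 175 = 9.782857
ln(n0/n) = 2.280632
d = 2.280632 / 0.018 = 126.70 cm

126.70


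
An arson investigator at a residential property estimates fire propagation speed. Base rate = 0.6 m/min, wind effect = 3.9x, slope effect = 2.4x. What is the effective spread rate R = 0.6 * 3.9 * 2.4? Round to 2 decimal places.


Fire spread rate calculation:
R = R0 * wind_factor * slope_factor
= 0.6 * 3.9 * 2.4
= 2.34 * 2.4
= 5.62 m/min

5.62


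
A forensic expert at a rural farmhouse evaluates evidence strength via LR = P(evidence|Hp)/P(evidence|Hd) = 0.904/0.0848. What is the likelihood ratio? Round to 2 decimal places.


Likelihood ratio calculation:
LR = P(E|Hp) / P(E|Hd)
LR = 0.904 / 0.0848
LR = 10.66

10.66


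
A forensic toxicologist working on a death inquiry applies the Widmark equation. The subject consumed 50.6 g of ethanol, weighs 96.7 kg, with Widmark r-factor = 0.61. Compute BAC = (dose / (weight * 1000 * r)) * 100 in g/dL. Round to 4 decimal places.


Applying the Widmark formula:
BAC = (dose_g / (body_wt * 1000 * r)) * 100
Denominator = 96.7 * 1000 * 0.61 = 58987
BAC = (50.6 / 58987) * 100
BAC = 0.0858 g/dL

0.0858


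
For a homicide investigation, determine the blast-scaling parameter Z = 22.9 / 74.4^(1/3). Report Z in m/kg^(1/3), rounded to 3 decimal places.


Scaled distance calculation:
W^(1/3) = 74.4^(1/3) = 4.205887
Z = R / W^(1/3) = 22.9 / 4.205887
Z = 5.445 m/kg^(1/3)

5.445


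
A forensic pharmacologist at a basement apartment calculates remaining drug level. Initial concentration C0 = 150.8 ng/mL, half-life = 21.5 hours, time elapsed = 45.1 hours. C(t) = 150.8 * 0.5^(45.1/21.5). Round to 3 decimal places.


Drug concentration decay:
Number of half-lives = t / t_half = 45.1 / 21.5 = 2.097674
Decay factor = 0.5^2.097674 = 0.23363462
C(t) = 150.8 * 0.23363462 = 35.232 ng/mL

35.232


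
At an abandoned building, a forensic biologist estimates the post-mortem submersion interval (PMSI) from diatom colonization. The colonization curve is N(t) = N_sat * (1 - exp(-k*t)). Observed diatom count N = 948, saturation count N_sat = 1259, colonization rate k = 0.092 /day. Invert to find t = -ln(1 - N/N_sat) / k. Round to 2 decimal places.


PMSI from diatom colonization curve:
N / N_sat = 948 / 1259 = 0.752979
1 - N/N_sat = 0.247021
ln(1 - N/N_sat) = -1.398282
t = -ln(1 - N/N_sat) / k = -(-1.398282) / 0.092 = 15.20 days

15.20


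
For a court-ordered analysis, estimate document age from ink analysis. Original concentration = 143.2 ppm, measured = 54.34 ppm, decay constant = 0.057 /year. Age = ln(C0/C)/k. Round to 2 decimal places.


Document age estimation:
C0/C = 143.2 / 54.34 = 2.635259
ln(C0/C) = 0.968981
t = 0.968981 / 0.057 = 17.00 years

17.00


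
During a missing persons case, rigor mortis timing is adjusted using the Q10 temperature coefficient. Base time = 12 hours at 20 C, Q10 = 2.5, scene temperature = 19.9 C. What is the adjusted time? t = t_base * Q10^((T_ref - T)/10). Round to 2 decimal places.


Rigor mortis time adjustment:
Exponent = (T_ref - T_actual) / 10 = (20 - 19.9) / 10 = 0.01
Q10 factor = 2.5^0.01 = 1.00921
t_adjusted = 12 * 1.00921 = 12.11 hours

12.11


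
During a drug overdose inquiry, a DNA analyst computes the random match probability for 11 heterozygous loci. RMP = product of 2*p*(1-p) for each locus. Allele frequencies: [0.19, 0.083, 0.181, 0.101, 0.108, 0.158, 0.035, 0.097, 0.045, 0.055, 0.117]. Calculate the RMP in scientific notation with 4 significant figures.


Computing RMP for 11 loci:
Locus 1: 2 * 0.19 * 0.81 = 0.3078
Locus 2: 2 * 0.083 * 0.917 = 0.152222
Locus 3: 2 * 0.181 * 0.819 = 0.296478
Locus 4: 2 * 0.101 * 0.899 = 0.181598
Locus 5: 2 * 0.108 * 0.892 = 0.192672
Locus 6: 2 * 0.158 * 0.842 = 0.266072
Locus 7: 2 * 0.035 * 0.965 = 0.06755
Locus 8: 2 * 0.097 * 0.903 = 0.175182
Locus 9: 2 * 0.045 * 0.955 = 0.08595
Locus 10: 2 * 0.055 * 0.945 = 0.10395
Locus 11: 2 * 0.117 * 0.883 = 0.206622
RMP = 2.825e-09

2.825e-09
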